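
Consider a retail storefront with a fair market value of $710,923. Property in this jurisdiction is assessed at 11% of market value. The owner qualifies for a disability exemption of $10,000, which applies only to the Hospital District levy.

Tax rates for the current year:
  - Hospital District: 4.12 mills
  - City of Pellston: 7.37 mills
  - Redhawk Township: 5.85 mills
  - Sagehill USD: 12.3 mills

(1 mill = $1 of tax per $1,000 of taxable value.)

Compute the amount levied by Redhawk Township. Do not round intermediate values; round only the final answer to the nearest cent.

$457.48

Assessed value = $710,923 × 0.11 = $78,201.53
Redhawk Township taxable value = $78,201.53 (exemption does not apply)
Redhawk Township levy = $78,201.53 × 0.00585 = $457.4789505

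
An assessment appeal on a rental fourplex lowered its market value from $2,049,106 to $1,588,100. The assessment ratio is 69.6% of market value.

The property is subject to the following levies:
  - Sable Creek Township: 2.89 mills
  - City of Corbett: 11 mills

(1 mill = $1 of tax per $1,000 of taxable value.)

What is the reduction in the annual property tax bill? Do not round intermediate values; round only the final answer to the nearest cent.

Old assessed value = $2,049,106 × 0.696 = $1,426,177.776
New assessed value = $1,588,100 × 0.696 = $1,105,317.6
Combined rate = 0.00289 + 0.011 = 0.01389
Old tax = $1,426,177.776 × 0.01389 = $19,809.60930864
New tax = $1,105,317.6 × 0.01389 = $15,352.861464
Reduction = $19,809.60930864 − $15,352.861464 = $4,456.74784464

$4,456.75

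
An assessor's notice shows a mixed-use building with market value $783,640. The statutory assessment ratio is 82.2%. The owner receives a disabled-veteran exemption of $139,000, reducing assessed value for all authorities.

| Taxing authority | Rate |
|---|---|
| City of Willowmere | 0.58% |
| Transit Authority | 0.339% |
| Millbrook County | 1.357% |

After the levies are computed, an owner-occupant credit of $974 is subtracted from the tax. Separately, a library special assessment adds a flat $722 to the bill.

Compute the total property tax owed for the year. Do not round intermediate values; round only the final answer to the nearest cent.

$11,245.26

Assessed value = $783,640 × 0.822 = $644,152.08
Taxable value = $644,152.08 − $139,000 = $505,152.08
City of Willowmere: $505,152.08 × 0.0058 = $2,929.882064
Transit Authority: $505,152.08 × 0.00339 = $1,712.4655512
Millbrook County: $505,152.08 × 0.01357 = $6,854.9137256
Levies subtotal = $11,497.2613408
After credit = $11,497.2613408 − $974 = $10,523.2613408
Total = $10,523.2613408 + $722 = $11,245.2613408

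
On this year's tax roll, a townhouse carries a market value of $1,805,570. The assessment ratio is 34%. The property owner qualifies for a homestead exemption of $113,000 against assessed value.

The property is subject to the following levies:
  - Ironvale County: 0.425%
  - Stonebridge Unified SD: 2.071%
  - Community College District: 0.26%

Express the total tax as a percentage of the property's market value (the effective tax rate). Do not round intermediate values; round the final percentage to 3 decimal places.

Assessed value = $1,805,570 × 0.34 = $613,893.8
Taxable value = $613,893.8 − $113,000 = $500,893.8
Ironvale County: $500,893.8 × 0.00425 = $2,128.79865
Stonebridge Unified SD: $500,893.8 × 0.02071 = $10,373.510598
Community College District: $500,893.8 × 0.0026 = $1,302.32388
Total tax = $13,804.633128
Effective rate = $13,804.633128 ÷ $1,805,570 = 0.765% of market value

0.765%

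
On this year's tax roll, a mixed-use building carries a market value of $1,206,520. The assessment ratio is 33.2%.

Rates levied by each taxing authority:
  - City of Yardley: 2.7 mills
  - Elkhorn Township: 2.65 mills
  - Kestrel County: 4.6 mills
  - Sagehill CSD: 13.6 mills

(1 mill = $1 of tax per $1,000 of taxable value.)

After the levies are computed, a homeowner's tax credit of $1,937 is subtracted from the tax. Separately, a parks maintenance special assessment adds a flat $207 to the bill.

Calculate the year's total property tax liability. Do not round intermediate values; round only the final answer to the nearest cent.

$7,703.30

Assessed value = $1,206,520 × 0.332 = $400,564.64
City of Yardley: $400,564.64 × 0.0027 = $1,081.524528
Elkhorn Township: $400,564.64 × 0.00265 = $1,061.496296
Kestrel County: $400,564.64 × 0.0046 = $1,842.597344
Sagehill CSD: $400,564.64 × 0.0136 = $5,447.679104
Levies subtotal = $9,433.297272
After credit = $9,433.297272 − $1,937 = $7,496.297272
Total = $7,496.297272 + $207 = $7,703.297272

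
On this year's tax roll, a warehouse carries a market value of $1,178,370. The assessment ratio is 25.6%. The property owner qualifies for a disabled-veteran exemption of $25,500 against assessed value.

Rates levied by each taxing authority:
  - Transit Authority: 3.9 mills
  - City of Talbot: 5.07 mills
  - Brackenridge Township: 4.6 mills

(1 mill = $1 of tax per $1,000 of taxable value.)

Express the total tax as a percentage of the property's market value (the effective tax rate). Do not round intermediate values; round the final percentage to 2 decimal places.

0.32%

Assessed value = $1,178,370 × 0.256 = $301,662.72
Taxable value = $301,662.72 − $25,500 = $276,162.72
Transit Authority: $276,162.72 × 0.0039 = $1,077.034608
City of Talbot: $276,162.72 × 0.00507 = $1,400.1449904
Brackenridge Township: $276,162.72 × 0.0046 = $1,270.348512
Total tax = $3,747.5281104
Effective rate = $3,747.5281104 ÷ $1,178,370 = 0.32% of market value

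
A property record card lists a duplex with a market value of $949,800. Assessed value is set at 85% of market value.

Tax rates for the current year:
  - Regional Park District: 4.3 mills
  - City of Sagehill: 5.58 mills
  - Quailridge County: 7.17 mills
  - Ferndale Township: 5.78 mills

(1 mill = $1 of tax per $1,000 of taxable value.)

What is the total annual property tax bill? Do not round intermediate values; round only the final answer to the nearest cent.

Assessed value = $949,800 × 0.85 = $807,330
Regional Park District: $807,330 × 0.0043 = $3,471.519
City of Sagehill: $807,330 × 0.00558 = $4,504.9014
Quailridge County: $807,330 × 0.00717 = $5,788.5561
Ferndale Township: $807,330 × 0.00578 = $4,666.3674
Total = $3,471.519 + $4,504.9014 + $5,788.5561 + $4,666.3674 = $18,431.3439

$18,431.34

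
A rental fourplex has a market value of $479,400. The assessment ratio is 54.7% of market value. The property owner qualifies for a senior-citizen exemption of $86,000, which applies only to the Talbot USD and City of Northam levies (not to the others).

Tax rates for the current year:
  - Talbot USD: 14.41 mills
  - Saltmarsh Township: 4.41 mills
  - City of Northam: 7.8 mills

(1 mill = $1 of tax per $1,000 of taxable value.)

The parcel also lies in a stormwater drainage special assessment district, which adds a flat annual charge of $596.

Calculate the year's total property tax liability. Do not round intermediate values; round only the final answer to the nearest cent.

Assessed value = $479,400 × 0.547 = $262,231.8
Talbot USD: ($262,231.8 − $86,000) × 0.01441 = $176,231.8 × 0.01441 = $2,539.500238
Saltmarsh Township: $262,231.8 × 0.00441 = $1,156.442238
City of Northam: ($262,231.8 − $86,000) × 0.0078 = $176,231.8 × 0.0078 = $1,374.60804
Levies subtotal = $5,070.550516
Total = $5,070.550516 + $596 = $5,666.550516

$5,666.55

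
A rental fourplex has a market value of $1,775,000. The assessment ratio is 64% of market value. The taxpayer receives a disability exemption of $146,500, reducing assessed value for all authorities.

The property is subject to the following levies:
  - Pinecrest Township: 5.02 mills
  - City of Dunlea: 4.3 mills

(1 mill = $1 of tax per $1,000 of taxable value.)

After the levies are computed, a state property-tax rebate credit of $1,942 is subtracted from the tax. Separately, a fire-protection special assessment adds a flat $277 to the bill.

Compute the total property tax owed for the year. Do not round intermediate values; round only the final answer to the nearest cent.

$7,557.14

Assessed value = $1,775,000 × 0.64 = $1,136,000
Taxable value = $1,136,000 − $146,500 = $989,500
Pinecrest Township: $989,500 × 0.00502 = $4,967.29
City of Dunlea: $989,500 × 0.0043 = $4,254.85
Levies subtotal = $9,222.14
After credit = $9,222.14 − $1,942 = $7,280.14
Total = $7,280.14 + $277 = $7,557.14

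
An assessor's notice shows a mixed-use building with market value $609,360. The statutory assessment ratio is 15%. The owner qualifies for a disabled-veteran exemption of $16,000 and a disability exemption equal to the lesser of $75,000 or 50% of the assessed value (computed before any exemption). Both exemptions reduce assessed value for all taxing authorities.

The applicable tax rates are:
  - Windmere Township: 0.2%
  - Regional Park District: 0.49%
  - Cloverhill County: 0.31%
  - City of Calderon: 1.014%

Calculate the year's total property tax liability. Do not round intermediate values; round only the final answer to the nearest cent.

Assessed value = $609,360 × 0.15 = $91,404
Disability exemption = min($75,000, 50% × $91,404) = min($75,000, $45,702) = $45,702 (percentage binds)
Taxable value = $91,404 − $16,000 − $45,702 = $29,702
Windmere Township: $29,702 × 0.002 = $59.404
Regional Park District: $29,702 × 0.0049 = $145.5398
Cloverhill County: $29,702 × 0.0031 = $92.0762
City of Calderon: $29,702 × 0.01014 = $301.17828
Total = $598.19828

$598.20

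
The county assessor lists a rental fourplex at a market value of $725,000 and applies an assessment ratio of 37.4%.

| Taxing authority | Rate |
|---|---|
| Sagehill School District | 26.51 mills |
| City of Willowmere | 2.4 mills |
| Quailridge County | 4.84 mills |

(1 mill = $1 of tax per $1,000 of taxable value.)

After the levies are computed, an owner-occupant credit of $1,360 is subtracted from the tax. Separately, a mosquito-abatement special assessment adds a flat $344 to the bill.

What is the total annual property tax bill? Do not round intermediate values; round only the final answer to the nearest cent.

Assessed value = $725,000 × 0.374 = $271,150
Sagehill School District: $271,150 × 0.02651 = $7,188.1865
City of Willowmere: $271,150 × 0.0024 = $650.76
Quailridge County: $271,150 × 0.00484 = $1,312.366
Levies subtotal = $9,151.3125
After credit = $9,151.3125 − $1,360 = $7,791.3125
Total = $7,791.3125 + $344 = $8,135.3125

$8,135.31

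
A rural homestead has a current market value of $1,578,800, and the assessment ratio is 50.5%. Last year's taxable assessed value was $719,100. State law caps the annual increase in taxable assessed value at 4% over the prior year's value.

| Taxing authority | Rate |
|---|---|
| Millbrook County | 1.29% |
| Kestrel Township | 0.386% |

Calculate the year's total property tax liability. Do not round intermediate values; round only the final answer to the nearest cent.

$12,534.20

Uncapped assessed value = $1,578,800 × 0.505 = $797,294
Cap limit = $719,100 × 1.04 = $747,864
Taxable assessed value = min($797,294, $747,864) = $747,864 (cap binds)
Millbrook County: $747,864 × 0.0129 = $9,647.4456
Kestrel Township: $747,864 × 0.00386 = $2,886.75504
Total = $12,534.20064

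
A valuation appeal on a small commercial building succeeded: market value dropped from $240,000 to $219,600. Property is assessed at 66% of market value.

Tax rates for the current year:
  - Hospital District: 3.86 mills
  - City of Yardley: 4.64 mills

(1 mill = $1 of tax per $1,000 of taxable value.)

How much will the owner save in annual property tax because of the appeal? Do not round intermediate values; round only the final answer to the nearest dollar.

Old assessed value = $240,000 × 0.66 = $158,400
New assessed value = $219,600 × 0.66 = $144,936
Combined rate = 0.00386 + 0.00464 = 0.0085
Old tax = $158,400 × 0.0085 = $1,346.4
New tax = $144,936 × 0.0085 = $1,231.956
Reduction = $1,346.4 − $1,231.956 = $114.444

$114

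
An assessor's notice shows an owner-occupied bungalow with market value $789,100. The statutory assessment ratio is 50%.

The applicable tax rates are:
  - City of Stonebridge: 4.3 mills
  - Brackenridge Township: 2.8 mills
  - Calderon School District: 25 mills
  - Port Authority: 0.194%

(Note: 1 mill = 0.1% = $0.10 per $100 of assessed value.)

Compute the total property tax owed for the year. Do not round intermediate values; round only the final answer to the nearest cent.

Assessed value = $789,100 × 0.5 = $394,550
City of Stonebridge: $394,550 × 0.0043 = $1,696.565
Brackenridge Township: $394,550 × 0.0028 = $1,104.74
Calderon School District: $394,550 × 0.025 = $9,863.75
Port Authority: $394,550 × 0.00194 = $765.427
Total = $13,430.482

$13,430.48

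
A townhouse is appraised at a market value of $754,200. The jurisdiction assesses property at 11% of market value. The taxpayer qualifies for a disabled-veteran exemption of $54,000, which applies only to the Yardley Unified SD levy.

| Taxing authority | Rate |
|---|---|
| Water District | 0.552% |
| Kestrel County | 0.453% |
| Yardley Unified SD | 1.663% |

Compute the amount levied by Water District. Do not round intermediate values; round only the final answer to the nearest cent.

$457.95

Assessed value = $754,200 × 0.11 = $82,962
Water District taxable value = $82,962 (exemption does not apply)
Water District levy = $82,962 × 0.00552 = $457.95024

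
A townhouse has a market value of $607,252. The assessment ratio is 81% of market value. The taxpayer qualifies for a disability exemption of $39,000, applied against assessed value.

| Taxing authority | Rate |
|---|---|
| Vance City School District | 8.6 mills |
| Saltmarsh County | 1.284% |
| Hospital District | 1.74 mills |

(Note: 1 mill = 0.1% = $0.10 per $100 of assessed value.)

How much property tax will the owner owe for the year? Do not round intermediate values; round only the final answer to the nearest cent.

Assessed value = $607,252 × 0.81 = $491,874.12
Taxable value = $491,874.12 − $39,000 = $452,874.12
Vance City School District: $452,874.12 × 0.0086 = $3,894.717432
Saltmarsh County: $452,874.12 × 0.01284 = $5,814.9037008
Hospital District: $452,874.12 × 0.00174 = $788.0009688
Total = $10,497.6221016

$10,497.62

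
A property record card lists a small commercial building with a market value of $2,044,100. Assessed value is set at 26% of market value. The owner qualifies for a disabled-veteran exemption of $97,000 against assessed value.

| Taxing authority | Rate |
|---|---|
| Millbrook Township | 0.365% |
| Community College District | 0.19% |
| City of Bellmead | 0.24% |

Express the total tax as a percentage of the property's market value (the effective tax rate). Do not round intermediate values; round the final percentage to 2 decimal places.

Assessed value = $2,044,100 × 0.26 = $531,466
Taxable value = $531,466 − $97,000 = $434,466
Millbrook Township: $434,466 × 0.00365 = $1,585.8009
Community College District: $434,466 × 0.0019 = $825.4854
City of Bellmead: $434,466 × 0.0024 = $1,042.7184
Total tax = $3,454.0047
Effective rate = $3,454.0047 ÷ $2,044,100 = 0.17% of market value

0.17%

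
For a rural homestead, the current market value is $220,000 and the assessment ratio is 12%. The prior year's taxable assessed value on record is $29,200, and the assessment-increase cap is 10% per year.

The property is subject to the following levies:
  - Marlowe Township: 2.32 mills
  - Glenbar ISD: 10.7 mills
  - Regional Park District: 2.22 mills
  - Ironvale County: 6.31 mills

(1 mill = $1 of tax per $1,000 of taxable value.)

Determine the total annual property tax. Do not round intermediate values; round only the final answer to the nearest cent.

$568.92

Uncapped assessed value = $220,000 × 0.12 = $26,400
Cap limit = $29,200 × 1.1 = $32,120
Taxable assessed value = min($26,400, $32,120) = $26,400 (cap does not bind)
Marlowe Township: $26,400 × 0.00232 = $61.248
Glenbar ISD: $26,400 × 0.0107 = $282.48
Regional Park District: $26,400 × 0.00222 = $58.608
Ironvale County: $26,400 × 0.00631 = $166.584
Total = $568.92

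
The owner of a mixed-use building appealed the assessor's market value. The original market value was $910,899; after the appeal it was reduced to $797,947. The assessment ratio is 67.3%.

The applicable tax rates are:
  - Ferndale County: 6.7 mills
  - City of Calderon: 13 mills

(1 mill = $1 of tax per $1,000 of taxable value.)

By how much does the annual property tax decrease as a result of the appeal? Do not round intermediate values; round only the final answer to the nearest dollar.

$1,498

Old assessed value = $910,899 × 0.673 = $613,035.027
New assessed value = $797,947 × 0.673 = $537,018.331
Combined rate = 0.0067 + 0.013 = 0.0197
Old tax = $613,035.027 × 0.0197 = $12,076.7900319
New tax = $537,018.331 × 0.0197 = $10,579.2611207
Reduction = $12,076.7900319 − $10,579.2611207 = $1,497.5289112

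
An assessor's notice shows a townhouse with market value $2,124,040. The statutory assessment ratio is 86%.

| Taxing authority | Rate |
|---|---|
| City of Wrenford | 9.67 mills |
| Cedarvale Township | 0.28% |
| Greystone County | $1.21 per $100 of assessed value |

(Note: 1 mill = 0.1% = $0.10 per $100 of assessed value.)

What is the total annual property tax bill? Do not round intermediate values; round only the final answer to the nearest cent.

Assessed value = $2,124,040 × 0.86 = $1,826,674.4
City of Wrenford: $1,826,674.4 × 0.00967 = $17,663.941448
Cedarvale Township: $1,826,674.4 × 0.0028 = $5,114.68832
Greystone County: $1,826,674.4 × 0.0121 = $22,102.76024
Total = $44,881.390008

$44,881.39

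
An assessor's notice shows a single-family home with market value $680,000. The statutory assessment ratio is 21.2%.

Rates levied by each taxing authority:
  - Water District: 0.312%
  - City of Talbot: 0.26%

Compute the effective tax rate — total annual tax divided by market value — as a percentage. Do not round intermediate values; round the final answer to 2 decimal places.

Assessed value = $680,000 × 0.212 = $144,160
Water District: $144,160 × 0.00312 = $449.7792
City of Talbot: $144,160 × 0.0026 = $374.816
Total tax = $824.5952
Effective rate = $824.5952 ÷ $680,000 = 0.12% of market value

0.12%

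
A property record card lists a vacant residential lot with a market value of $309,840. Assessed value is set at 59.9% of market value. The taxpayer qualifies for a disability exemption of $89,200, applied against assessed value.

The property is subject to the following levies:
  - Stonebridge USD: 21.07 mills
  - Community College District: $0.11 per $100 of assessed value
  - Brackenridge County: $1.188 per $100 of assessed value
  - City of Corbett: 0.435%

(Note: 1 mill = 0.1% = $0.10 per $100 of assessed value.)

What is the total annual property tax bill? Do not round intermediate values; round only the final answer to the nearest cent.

$3,701.54

Assessed value = $309,840 × 0.599 = $185,594.16
Taxable value = $185,594.16 − $89,200 = $96,394.16
Stonebridge USD: $96,394.16 × 0.02107 = $2,031.0249512
Community College District: $96,394.16 × 0.0011 = $106.033576
Brackenridge County: $96,394.16 × 0.01188 = $1,145.1626208
City of Corbett: $96,394.16 × 0.00435 = $419.314596
Total = $3,701.535744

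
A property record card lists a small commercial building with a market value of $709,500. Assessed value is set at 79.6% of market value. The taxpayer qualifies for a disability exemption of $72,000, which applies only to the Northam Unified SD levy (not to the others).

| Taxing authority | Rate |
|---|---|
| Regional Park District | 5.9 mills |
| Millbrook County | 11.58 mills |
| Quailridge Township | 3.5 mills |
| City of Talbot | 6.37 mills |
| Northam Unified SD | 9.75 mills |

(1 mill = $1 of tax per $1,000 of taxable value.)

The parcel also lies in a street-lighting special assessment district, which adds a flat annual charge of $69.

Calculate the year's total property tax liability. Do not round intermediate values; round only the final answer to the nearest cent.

$20,319.67

Assessed value = $709,500 × 0.796 = $564,762
Regional Park District: $564,762 × 0.0059 = $3,332.0958
Millbrook County: $564,762 × 0.01158 = $6,539.94396
Quailridge Township: $564,762 × 0.0035 = $1,976.667
City of Talbot: $564,762 × 0.00637 = $3,597.53394
Northam Unified SD: ($564,762 − $72,000) × 0.00975 = $492,762 × 0.00975 = $4,804.4295
Levies subtotal = $20,250.6702
Total = $20,250.6702 + $69 = $20,319.6702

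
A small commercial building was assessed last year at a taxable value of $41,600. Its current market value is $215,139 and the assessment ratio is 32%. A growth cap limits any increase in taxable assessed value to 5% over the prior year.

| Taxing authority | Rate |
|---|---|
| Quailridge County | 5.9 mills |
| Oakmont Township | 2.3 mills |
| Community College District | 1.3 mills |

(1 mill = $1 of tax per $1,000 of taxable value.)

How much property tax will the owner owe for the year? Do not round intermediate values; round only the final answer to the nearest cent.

$414.96

Uncapped assessed value = $215,139 × 0.32 = $68,844.48
Cap limit = $41,600 × 1.05 = $43,680
Taxable assessed value = min($68,844.48, $43,680) = $43,680 (cap binds)
Quailridge County: $43,680 × 0.0059 = $257.712
Oakmont Township: $43,680 × 0.0023 = $100.464
Community College District: $43,680 × 0.0013 = $56.784
Total = $414.96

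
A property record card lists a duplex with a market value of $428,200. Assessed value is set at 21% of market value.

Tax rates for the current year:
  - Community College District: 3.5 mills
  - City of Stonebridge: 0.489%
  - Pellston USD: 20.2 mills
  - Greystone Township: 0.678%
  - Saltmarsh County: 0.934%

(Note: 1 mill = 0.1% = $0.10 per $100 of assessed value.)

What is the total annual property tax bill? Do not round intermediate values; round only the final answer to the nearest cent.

$4,020.41

Assessed value = $428,200 × 0.21 = $89,922
Community College District: $89,922 × 0.0035 = $314.727
City of Stonebridge: $89,922 × 0.00489 = $439.71858
Pellston USD: $89,922 × 0.0202 = $1,816.4244
Greystone Township: $89,922 × 0.00678 = $609.67116
Saltmarsh County: $89,922 × 0.00934 = $839.87148
Total = $4,020.41262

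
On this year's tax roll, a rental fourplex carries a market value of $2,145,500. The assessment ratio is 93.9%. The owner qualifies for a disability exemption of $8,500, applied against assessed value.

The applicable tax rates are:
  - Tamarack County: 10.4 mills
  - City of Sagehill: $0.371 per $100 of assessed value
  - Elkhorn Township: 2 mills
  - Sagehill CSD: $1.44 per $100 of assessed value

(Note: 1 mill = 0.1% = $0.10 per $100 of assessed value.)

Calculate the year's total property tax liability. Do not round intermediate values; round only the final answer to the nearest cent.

$61,206.86

Assessed value = $2,145,500 × 0.939 = $2,014,624.5
Taxable value = $2,014,624.5 − $8,500 = $2,006,124.5
Tamarack County: $2,006,124.5 × 0.0104 = $20,863.6948
City of Sagehill: $2,006,124.5 × 0.00371 = $7,442.721895
Elkhorn Township: $2,006,124.5 × 0.002 = $4,012.249
Sagehill CSD: $2,006,124.5 × 0.0144 = $28,888.1928
Total = $61,206.858495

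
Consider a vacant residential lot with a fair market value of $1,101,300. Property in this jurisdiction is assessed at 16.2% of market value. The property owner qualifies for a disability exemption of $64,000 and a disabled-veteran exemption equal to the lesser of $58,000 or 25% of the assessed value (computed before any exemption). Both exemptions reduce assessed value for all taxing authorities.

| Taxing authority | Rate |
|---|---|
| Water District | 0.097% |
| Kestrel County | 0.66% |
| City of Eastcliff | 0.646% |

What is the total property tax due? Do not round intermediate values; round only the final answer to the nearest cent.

$979.41

Assessed value = $1,101,300 × 0.162 = $178,410.6
Disabled-veteran exemption = min($58,000, 25% × $178,410.6) = min($58,000, $44,602.65) = $44,602.65 (percentage binds)
Taxable value = $178,410.6 − $64,000 − $44,602.65 = $69,807.95
Water District: $69,807.95 × 0.00097 = $67.7137115
Kestrel County: $69,807.95 × 0.0066 = $460.73247
City of Eastcliff: $69,807.95 × 0.00646 = $450.959357
Total = $979.4055385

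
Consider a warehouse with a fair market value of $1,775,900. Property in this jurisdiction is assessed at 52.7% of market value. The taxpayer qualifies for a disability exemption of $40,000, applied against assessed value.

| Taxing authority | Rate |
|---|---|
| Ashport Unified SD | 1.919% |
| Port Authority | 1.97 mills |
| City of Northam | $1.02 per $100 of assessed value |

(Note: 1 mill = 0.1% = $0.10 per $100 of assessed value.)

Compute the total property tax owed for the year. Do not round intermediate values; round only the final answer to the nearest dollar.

Assessed value = $1,775,900 × 0.527 = $935,899.3
Taxable value = $935,899.3 − $40,000 = $895,899.3
Ashport Unified SD: $895,899.3 × 0.01919 = $17,192.307567
Port Authority: $895,899.3 × 0.00197 = $1,764.921621
City of Northam: $895,899.3 × 0.0102 = $9,138.17286
Total = $28,095.402048

$28,095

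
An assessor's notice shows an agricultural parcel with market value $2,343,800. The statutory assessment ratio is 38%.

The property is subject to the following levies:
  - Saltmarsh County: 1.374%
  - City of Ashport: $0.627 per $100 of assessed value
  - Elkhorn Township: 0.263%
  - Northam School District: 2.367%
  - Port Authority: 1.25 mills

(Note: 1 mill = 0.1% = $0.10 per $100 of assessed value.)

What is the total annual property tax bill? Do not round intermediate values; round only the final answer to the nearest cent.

Assessed value = $2,343,800 × 0.38 = $890,644
Saltmarsh County: $890,644 × 0.01374 = $12,237.44856
City of Ashport: $890,644 × 0.00627 = $5,584.33788
Elkhorn Township: $890,644 × 0.00263 = $2,342.39372
Northam School District: $890,644 × 0.02367 = $21,081.54348
Port Authority: $890,644 × 0.00125 = $1,113.305
Total = $42,359.02864

$42,359.03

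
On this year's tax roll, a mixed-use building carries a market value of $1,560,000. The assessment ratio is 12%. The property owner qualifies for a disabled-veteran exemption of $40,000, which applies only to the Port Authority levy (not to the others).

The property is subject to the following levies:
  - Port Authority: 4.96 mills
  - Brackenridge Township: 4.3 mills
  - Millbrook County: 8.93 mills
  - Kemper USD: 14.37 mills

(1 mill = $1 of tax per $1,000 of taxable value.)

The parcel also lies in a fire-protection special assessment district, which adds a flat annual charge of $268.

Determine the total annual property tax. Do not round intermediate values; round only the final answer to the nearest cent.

$6,164.83

Assessed value = $1,560,000 × 0.12 = $187,200
Port Authority: ($187,200 − $40,000) × 0.00496 = $147,200 × 0.00496 = $730.112
Brackenridge Township: $187,200 × 0.0043 = $804.96
Millbrook County: $187,200 × 0.00893 = $1,671.696
Kemper USD: $187,200 × 0.01437 = $2,690.064
Levies subtotal = $5,896.832
Total = $5,896.832 + $268 = $6,164.832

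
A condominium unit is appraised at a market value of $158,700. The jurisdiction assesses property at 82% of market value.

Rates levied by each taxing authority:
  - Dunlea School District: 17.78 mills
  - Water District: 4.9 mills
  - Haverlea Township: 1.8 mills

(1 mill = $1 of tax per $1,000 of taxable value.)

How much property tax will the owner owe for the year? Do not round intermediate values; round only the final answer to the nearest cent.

Assessed value = $158,700 × 0.82 = $130,134
Dunlea School District: $130,134 × 0.01778 = $2,313.78252
Water District: $130,134 × 0.0049 = $637.6566
Haverlea Township: $130,134 × 0.0018 = $234.2412
Total = $2,313.78252 + $637.6566 + $234.2412 = $3,185.68032

$3,185.68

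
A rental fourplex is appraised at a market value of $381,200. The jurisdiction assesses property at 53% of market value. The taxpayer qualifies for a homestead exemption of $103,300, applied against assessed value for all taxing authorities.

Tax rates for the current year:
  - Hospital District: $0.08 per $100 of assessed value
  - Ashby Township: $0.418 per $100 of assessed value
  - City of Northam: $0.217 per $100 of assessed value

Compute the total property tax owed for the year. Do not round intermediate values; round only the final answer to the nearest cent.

$705.96

Assessed value = $381,200 × 0.53 = $202,036
Taxable value = $202,036 − $103,300 = $98,736
Hospital District: $98,736 × 0.0008 = $78.9888
Ashby Township: $98,736 × 0.00418 = $412.71648
City of Northam: $98,736 × 0.00217 = $214.25712
Total = $78.9888 + $412.71648 + $214.25712 = $705.9624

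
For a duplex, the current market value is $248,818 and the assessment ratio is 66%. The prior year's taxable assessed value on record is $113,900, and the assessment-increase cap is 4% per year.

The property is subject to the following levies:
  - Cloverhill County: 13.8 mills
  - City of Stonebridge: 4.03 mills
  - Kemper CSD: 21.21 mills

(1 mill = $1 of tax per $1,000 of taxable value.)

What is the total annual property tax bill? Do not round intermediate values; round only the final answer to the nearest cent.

$4,624.52

Uncapped assessed value = $248,818 × 0.66 = $164,219.88
Cap limit = $113,900 × 1.04 = $118,456
Taxable assessed value = min($164,219.88, $118,456) = $118,456 (cap binds)
Cloverhill County: $118,456 × 0.0138 = $1,634.6928
City of Stonebridge: $118,456 × 0.00403 = $477.37768
Kemper CSD: $118,456 × 0.02121 = $2,512.45176
Total = $4,624.52224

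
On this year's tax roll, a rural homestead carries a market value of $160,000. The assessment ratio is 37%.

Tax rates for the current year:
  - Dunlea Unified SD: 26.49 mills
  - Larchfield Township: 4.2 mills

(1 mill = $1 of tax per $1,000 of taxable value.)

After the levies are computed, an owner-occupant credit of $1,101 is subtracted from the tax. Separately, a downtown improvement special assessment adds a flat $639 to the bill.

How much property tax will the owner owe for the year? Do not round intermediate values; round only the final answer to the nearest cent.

$1,354.85

Assessed value = $160,000 × 0.37 = $59,200
Dunlea Unified SD: $59,200 × 0.02649 = $1,568.208
Larchfield Township: $59,200 × 0.0042 = $248.64
Levies subtotal = $1,816.848
After credit = $1,816.848 − $1,101 = $715.848
Total = $715.848 + $639 = $1,354.848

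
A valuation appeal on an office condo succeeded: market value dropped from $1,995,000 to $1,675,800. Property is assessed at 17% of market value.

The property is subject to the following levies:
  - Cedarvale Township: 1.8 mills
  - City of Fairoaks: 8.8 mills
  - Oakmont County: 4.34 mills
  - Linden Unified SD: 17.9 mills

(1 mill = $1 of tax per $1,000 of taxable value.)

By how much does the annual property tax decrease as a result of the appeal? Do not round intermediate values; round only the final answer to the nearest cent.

$1,782.03

Old assessed value = $1,995,000 × 0.17 = $339,150
New assessed value = $1,675,800 × 0.17 = $284,886
Combined rate = 0.0018 + 0.0088 + 0.00434 + 0.0179 = 0.03284
Old tax = $339,150 × 0.03284 = $11,137.686
New tax = $284,886 × 0.03284 = $9,355.65624
Reduction = $11,137.686 − $9,355.65624 = $1,782.02976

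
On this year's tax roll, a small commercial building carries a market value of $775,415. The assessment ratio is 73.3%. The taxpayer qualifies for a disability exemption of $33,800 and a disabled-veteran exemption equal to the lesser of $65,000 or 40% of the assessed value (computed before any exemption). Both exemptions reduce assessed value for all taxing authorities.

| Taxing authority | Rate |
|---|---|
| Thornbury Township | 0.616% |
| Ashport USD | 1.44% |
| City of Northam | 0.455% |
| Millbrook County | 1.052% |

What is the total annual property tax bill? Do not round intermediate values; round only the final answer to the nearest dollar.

Assessed value = $775,415 × 0.733 = $568,379.195
Disabled-veteran exemption = min($65,000, 40% × $568,379.195) = min($65,000, $227,351.678) = $65,000 (dollar cap binds)
Taxable value = $568,379.195 − $33,800 − $65,000 = $469,579.195
Thornbury Township: $469,579.195 × 0.00616 = $2,892.6078412
Ashport USD: $469,579.195 × 0.0144 = $6,761.940408
City of Northam: $469,579.195 × 0.00455 = $2,136.58533725
Millbrook County: $469,579.195 × 0.01052 = $4,939.9731314
Total = $16,731.10671785

$16,731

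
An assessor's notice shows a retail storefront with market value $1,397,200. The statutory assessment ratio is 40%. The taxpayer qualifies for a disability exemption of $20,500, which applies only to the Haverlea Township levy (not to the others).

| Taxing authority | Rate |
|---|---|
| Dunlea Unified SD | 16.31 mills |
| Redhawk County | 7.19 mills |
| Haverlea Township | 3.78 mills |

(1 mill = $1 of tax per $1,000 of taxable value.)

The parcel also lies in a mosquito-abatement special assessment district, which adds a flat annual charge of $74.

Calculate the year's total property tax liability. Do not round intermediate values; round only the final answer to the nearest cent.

$15,242.76

Assessed value = $1,397,200 × 0.4 = $558,880
Dunlea Unified SD: $558,880 × 0.01631 = $9,115.3328
Redhawk County: $558,880 × 0.00719 = $4,018.3472
Haverlea Township: ($558,880 − $20,500) × 0.00378 = $538,380 × 0.00378 = $2,035.0764
Levies subtotal = $15,168.7564
Total = $15,168.7564 + $74 = $15,242.7564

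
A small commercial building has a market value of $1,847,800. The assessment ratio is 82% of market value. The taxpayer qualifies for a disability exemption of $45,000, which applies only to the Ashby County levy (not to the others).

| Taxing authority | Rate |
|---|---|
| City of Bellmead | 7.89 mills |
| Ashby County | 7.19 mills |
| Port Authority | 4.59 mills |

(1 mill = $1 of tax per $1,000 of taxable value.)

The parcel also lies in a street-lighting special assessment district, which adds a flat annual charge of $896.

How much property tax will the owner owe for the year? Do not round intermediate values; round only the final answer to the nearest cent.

$30,376.36

Assessed value = $1,847,800 × 0.82 = $1,515,196
City of Bellmead: $1,515,196 × 0.00789 = $11,954.89644
Ashby County: ($1,515,196 − $45,000) × 0.00719 = $1,470,196 × 0.00719 = $10,570.70924
Port Authority: $1,515,196 × 0.00459 = $6,954.74964
Levies subtotal = $29,480.35532
Total = $29,480.35532 + $896 = $30,376.35532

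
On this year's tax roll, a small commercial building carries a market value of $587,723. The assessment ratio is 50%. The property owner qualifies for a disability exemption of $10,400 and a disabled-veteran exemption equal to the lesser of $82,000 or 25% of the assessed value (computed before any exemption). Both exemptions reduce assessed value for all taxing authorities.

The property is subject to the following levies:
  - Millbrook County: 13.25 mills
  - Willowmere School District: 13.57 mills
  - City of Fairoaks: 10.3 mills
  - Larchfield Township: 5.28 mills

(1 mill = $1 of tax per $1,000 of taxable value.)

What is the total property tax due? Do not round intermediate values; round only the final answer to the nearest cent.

Assessed value = $587,723 × 0.5 = $293,861.5
Disabled-veteran exemption = min($82,000, 25% × $293,861.5) = min($82,000, $73,465.375) = $73,465.375 (percentage binds)
Taxable value = $293,861.5 − $10,400 − $73,465.375 = $209,996.125
Millbrook County: $209,996.125 × 0.01325 = $2,782.44865625
Willowmere School District: $209,996.125 × 0.01357 = $2,849.64741625
City of Fairoaks: $209,996.125 × 0.0103 = $2,162.9600875
Larchfield Township: $209,996.125 × 0.00528 = $1,108.77954
Total = $8,903.8357

$8,903.84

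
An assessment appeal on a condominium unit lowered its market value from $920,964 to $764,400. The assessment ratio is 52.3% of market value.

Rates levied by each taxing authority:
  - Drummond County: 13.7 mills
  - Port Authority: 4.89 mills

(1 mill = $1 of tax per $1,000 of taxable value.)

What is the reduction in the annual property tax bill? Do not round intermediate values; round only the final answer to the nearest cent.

Old assessed value = $920,964 × 0.523 = $481,664.172
New assessed value = $764,400 × 0.523 = $399,781.2
Combined rate = 0.0137 + 0.00489 = 0.01859
Old tax = $481,664.172 × 0.01859 = $8,954.13695748
New tax = $399,781.2 × 0.01859 = $7,431.932508
Reduction = $8,954.13695748 − $7,431.932508 = $1,522.20444948

$1,522.20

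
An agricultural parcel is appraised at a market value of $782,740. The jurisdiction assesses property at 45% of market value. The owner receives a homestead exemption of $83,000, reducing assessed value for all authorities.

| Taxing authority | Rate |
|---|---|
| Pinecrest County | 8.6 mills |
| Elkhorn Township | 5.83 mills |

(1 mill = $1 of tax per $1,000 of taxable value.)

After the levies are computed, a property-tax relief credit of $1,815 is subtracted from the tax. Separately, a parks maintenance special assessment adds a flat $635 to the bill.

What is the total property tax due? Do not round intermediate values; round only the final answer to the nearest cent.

$2,705.03

Assessed value = $782,740 × 0.45 = $352,233
Taxable value = $352,233 − $83,000 = $269,233
Pinecrest County: $269,233 × 0.0086 = $2,315.4038
Elkhorn Township: $269,233 × 0.00583 = $1,569.62839
Levies subtotal = $3,885.03219
After credit = $3,885.03219 − $1,815 = $2,070.03219
Total = $2,070.03219 + $635 = $2,705.03219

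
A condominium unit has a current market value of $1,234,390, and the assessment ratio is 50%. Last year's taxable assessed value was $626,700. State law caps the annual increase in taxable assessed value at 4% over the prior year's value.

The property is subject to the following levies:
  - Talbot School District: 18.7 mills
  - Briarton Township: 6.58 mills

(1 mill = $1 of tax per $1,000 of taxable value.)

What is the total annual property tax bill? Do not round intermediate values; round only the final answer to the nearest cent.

$15,602.69

Uncapped assessed value = $1,234,390 × 0.5 = $617,195
Cap limit = $626,700 × 1.04 = $651,768
Taxable assessed value = min($617,195, $651,768) = $617,195 (cap does not bind)
Talbot School District: $617,195 × 0.0187 = $11,541.5465
Briarton Township: $617,195 × 0.00658 = $4,061.1431
Total = $15,602.6896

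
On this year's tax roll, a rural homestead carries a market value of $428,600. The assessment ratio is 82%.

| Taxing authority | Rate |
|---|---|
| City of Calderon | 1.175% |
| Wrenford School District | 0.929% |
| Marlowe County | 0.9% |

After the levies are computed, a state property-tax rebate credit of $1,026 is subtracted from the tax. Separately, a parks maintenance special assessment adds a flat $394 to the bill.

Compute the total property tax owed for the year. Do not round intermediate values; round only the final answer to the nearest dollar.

$9,926

Assessed value = $428,600 × 0.82 = $351,452
City of Calderon: $351,452 × 0.01175 = $4,129.561
Wrenford School District: $351,452 × 0.00929 = $3,264.98908
Marlowe County: $351,452 × 0.009 = $3,163.068
Levies subtotal = $10,557.61808
After credit = $10,557.61808 − $1,026 = $9,531.61808
Total = $9,531.61808 + $394 = $9,925.61808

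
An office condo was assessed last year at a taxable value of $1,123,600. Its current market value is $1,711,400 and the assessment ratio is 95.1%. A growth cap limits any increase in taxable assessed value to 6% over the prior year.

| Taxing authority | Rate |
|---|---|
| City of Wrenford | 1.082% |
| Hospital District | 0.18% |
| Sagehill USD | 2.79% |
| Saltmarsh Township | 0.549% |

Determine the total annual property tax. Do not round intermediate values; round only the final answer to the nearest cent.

Uncapped assessed value = $1,711,400 × 0.951 = $1,627,541.4
Cap limit = $1,123,600 × 1.06 = $1,191,016
Taxable assessed value = min($1,627,541.4, $1,191,016) = $1,191,016 (cap binds)
City of Wrenford: $1,191,016 × 0.01082 = $12,886.79312
Hospital District: $1,191,016 × 0.0018 = $2,143.8288
Sagehill USD: $1,191,016 × 0.0279 = $33,229.3464
Saltmarsh Township: $1,191,016 × 0.00549 = $6,538.67784
Total = $54,798.64616

$54,798.65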